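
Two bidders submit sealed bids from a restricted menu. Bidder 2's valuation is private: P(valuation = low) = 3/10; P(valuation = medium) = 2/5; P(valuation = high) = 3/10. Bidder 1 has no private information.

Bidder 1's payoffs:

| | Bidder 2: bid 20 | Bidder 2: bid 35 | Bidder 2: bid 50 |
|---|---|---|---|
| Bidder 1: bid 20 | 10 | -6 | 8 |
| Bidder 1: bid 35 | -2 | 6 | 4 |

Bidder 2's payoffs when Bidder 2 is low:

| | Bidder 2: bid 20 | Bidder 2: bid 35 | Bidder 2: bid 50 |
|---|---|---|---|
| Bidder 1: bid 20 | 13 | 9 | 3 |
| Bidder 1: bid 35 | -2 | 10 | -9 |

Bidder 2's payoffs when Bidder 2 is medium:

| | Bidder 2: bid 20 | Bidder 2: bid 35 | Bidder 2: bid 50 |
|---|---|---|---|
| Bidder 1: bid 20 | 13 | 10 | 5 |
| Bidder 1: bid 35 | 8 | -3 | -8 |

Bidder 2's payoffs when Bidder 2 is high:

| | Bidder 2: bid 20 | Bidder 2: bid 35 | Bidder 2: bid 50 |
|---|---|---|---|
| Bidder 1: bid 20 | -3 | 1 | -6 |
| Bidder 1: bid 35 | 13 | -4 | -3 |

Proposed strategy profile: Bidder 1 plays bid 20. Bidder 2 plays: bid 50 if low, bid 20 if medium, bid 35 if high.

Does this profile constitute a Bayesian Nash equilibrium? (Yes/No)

No

Bidder 1 plays bid 20: E[bid 20] = 3/10·(8) + 2/5·(10) + 3/10·(-6) = 23/5; E[bid 35] = 11/5. Best-responding. ✓
Bidder 2 (valuation low), facing bid 20: bid 20 gives 13, bid 35 gives 9, bid 50 gives 3. Proposed bid 50 is not best — profitable deviation exists. ✗
Bidder 2 (valuation medium), facing bid 20: bid 20 gives 13, bid 35 gives 10, bid 50 gives 5. Proposed bid 20 is best. ✓
Bidder 2 (valuation high), facing bid 20: bid 20 gives -3, bid 35 gives 1, bid 50 gives -6. Proposed bid 35 is best. ✓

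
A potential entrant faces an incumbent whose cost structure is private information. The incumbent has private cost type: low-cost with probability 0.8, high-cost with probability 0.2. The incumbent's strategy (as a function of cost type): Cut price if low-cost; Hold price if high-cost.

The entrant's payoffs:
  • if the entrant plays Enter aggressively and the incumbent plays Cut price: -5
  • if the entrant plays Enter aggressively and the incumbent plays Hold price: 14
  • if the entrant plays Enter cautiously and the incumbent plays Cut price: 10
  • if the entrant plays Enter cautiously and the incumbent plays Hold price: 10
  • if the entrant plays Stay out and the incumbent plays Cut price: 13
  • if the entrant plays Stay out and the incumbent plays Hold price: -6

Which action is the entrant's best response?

Compute the entrant's expected payoff for each action, taking the expectation over the incumbent's type.
E[Enter aggressively] = 0.8·(-5) + 0.2·(14) = -1.2
E[Enter cautiously] = 0.8·(10) + 0.2·(10) = 10
E[Stay out] = 0.8·(13) + 0.2·(-6) = 9.2
Best response: Enter cautiously (10 is the largest).

Enter cautiously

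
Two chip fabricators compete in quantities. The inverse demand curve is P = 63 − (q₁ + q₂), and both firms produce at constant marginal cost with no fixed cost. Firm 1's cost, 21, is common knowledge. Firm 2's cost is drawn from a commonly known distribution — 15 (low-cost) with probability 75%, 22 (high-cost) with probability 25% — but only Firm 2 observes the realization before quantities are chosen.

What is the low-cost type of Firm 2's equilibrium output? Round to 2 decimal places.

Type-c best response for Firm 2: q₂(c) = (63 − c)/2 − q₁/2.
Firm 1 maximizes expected profit; its first-order condition is 63 − 2q₁ − E[q₂] − 21 = 0.
Substituting E[q₂] and solving: E[c₂] = 16.75, so q₁ = (63 − 2·21 + 16.75)/3 = 12.5833.
q₂(low-cost) = (63 − 15 − 12.5833)/2 = 17.7083.

17.71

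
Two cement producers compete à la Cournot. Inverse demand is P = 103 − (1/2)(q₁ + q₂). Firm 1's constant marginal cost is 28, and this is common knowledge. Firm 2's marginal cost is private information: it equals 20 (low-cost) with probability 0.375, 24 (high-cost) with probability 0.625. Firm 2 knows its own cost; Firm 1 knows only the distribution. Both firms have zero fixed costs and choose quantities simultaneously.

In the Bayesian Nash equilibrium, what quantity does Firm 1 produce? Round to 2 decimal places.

Firm 2 with cost c maximizes (103 − (1/2)(q₁+q₂) − c)·q₂, giving q₂(c) = (103 − c − (1/2)q₁).
E[c₂] = 0.375·20 + 0.625·24 = 22.5
Firm 1's FOC against E[q₂] yields q₁ = (103 − 2·28 + E[c₂])/(3/2) = (103 − 56 + 22.5)/(3/2) = 46.3333.

46.33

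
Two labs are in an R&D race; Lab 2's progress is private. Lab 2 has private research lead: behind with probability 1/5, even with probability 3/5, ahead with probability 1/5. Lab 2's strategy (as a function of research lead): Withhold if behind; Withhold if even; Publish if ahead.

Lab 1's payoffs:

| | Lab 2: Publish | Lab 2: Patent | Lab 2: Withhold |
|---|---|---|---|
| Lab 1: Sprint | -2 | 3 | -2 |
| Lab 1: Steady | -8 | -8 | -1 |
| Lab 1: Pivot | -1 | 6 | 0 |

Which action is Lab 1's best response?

E[Sprint] = 1/5·(-2) + 3/5·(-2) + 1/5·(-2) = -2
E[Steady] = 1/5·(-1) + 3/5·(-1) + 1/5·(-8) = -12/5
E[Pivot] = 1/5·(0) + 3/5·(0) + 1/5·(-1) = -1/5
Best response: Pivot (-1/5 is the largest).

Pivot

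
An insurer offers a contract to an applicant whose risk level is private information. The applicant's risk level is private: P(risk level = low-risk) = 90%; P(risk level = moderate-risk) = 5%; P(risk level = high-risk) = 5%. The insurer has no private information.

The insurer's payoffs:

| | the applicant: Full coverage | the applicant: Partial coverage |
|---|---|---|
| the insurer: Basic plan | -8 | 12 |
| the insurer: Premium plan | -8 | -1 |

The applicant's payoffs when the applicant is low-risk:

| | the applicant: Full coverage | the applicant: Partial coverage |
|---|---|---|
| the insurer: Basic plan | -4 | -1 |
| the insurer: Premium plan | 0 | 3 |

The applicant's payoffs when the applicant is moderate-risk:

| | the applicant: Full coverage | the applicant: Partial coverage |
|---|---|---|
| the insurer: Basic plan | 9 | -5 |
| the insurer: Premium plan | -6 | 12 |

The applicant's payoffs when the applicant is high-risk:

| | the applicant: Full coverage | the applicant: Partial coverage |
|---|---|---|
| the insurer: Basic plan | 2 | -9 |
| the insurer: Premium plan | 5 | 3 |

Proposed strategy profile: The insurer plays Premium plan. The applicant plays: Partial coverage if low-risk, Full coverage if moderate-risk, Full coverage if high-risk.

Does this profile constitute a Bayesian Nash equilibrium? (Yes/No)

The insurer plays Premium plan: E[Premium plan] = 0.9·(-1) + 0.05·(-8) + 0.05·(-8) = -1.7; E[Basic plan] = 10. Not best-responding. ✗
The applicant (risk level low-risk), facing Premium plan: Full coverage gives 0, Partial coverage gives 3. Proposed Partial coverage is best. ✓
The applicant (risk level moderate-risk), facing Premium plan: Full coverage gives -6, Partial coverage gives 12. Proposed Full coverage is not best — profitable deviation exists. ✗
The applicant (risk level high-risk), facing Premium plan: Full coverage gives 5, Partial coverage gives 3. Proposed Full coverage is best. ✓

No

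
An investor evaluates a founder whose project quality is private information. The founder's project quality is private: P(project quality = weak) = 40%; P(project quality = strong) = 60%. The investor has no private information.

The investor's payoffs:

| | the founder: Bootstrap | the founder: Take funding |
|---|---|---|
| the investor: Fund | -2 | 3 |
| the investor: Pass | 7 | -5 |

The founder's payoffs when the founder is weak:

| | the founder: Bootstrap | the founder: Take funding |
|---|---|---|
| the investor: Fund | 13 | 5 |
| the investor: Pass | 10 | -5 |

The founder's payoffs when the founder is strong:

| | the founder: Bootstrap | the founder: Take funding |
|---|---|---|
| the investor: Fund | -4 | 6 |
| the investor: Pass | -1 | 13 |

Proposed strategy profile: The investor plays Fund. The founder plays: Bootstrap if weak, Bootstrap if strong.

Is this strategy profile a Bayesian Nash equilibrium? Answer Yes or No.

No

The investor plays Fund: E[Fund] = 0.4·(-2) + 0.6·(-2) = -2; E[Pass] = 7. Not best-responding. ✗
The founder (project quality weak), facing Fund: Bootstrap gives 13, Take funding gives 5. Proposed Bootstrap is best. ✓
The founder (project quality strong), facing Fund: Bootstrap gives -4, Take funding gives 6. Proposed Bootstrap is not best — profitable deviation exists. ✗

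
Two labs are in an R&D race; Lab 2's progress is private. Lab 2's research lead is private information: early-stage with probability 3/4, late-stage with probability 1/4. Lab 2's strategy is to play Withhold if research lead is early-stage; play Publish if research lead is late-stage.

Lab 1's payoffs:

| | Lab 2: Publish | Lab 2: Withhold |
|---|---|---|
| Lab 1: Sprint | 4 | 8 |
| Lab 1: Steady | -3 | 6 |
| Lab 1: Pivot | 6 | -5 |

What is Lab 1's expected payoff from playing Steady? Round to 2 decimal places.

E[Steady] = 3/4·6 + 1/4·(-3) = 9/2 + (-3/4) = 15/4

3.75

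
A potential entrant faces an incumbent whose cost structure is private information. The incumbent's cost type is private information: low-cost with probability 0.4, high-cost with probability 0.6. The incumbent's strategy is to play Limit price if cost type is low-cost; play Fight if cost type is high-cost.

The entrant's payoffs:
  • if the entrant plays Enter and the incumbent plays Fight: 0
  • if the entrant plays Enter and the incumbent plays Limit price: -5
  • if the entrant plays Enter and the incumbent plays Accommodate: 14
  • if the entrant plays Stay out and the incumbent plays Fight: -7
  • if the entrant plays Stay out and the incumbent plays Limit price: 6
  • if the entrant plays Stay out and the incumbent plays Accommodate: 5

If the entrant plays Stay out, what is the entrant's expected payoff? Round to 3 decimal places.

Take the expectation over the incumbent's cost type, weighting each type's action by its prior probability.
E[Stay out] = 0.4·6 + 0.6·(-7) = 2.4 + (-4.2) = -1.8

-1.800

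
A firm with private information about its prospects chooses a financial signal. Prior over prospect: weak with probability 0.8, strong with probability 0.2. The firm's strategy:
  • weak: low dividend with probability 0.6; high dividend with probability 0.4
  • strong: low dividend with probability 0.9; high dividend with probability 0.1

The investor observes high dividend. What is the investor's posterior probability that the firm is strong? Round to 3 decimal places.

0.059

Apply Bayes' rule using the sender's strategy as the likelihood.
P(high dividend) = 0.8·0.4 + 0.2·0.1 = 0.34
P(strong | high dividend) = (0.2·0.1) / 0.34 = 0.02 / 0.34 = 0.0588235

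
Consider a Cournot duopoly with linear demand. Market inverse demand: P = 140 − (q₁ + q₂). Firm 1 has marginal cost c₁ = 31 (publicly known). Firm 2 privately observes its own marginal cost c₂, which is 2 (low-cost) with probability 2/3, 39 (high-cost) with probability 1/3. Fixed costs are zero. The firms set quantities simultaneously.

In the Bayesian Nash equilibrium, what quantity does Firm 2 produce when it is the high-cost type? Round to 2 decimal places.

35.11

Firm 2 with cost c maximizes (140 − (q₁+q₂) − c)·q₂, giving q₂(c) = (140 − c − q₁)/2.
E[c₂] = 2/3·2 + 1/3·39 = 14.3333
Firm 1's FOC against E[q₂] yields q₁ = (140 − 2·31 + E[c₂])/3 = (140 − 62 + 14.3333)/3 = 30.7778.
q₂(high-cost) = (140 − 39 − 30.7778)/2 = 35.1111.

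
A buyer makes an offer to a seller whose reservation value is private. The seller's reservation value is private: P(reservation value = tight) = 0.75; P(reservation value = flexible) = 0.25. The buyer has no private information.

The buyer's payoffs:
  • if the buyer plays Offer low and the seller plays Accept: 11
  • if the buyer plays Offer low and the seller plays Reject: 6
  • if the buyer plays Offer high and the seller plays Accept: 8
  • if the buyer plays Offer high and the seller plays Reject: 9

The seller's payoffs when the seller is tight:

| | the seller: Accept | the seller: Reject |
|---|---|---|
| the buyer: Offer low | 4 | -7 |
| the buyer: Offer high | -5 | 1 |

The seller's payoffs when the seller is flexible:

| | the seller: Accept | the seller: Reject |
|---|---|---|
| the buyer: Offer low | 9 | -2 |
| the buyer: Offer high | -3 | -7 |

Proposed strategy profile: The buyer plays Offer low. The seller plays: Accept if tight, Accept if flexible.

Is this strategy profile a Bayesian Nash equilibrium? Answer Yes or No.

Yes

The buyer plays Offer low: E[Offer low] = 0.75·(11) + 0.25·(11) = 11; E[Offer high] = 8. Best-responding. ✓
The seller (reservation value tight), facing Offer low: Accept gives 4, Reject gives -7. Proposed Accept is best. ✓
The seller (reservation value flexible), facing Offer low: Accept gives 9, Reject gives -2. Proposed Accept is best. ✓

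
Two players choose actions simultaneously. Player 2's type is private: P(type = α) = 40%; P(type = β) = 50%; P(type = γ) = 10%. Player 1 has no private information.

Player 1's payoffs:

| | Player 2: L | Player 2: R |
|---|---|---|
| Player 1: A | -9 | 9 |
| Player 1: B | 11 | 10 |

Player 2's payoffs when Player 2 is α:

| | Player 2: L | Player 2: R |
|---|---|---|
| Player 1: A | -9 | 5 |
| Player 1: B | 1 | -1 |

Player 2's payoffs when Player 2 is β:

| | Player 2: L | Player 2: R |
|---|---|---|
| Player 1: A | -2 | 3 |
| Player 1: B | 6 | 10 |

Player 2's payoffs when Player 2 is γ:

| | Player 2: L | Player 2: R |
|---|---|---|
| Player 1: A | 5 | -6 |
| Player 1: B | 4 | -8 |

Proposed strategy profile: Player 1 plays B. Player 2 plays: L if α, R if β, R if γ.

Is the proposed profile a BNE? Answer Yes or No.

No

Player 1 plays B: E[B] = 0.4·(11) + 0.5·(10) + 0.1·(10) = 10.4; E[A] = 1.8. Best-responding. ✓
Player 2 (type α), facing B: L gives 1, R gives -1. Proposed L is best. ✓
Player 2 (type β), facing B: L gives 6, R gives 10. Proposed R is best. ✓
Player 2 (type γ), facing B: L gives 4, R gives -8. Proposed R is not best — profitable deviation exists. ✗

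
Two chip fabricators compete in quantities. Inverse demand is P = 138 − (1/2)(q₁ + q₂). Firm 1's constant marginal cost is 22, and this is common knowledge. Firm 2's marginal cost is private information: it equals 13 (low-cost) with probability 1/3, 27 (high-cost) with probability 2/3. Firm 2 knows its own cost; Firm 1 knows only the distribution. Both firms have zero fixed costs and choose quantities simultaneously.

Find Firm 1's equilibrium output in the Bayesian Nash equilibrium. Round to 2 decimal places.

77.56

Firm 2 with cost c maximizes (138 − (1/2)(q₁+q₂) − c)·q₂, giving q₂(c) = (138 − c − (1/2)q₁).
E[c₂] = 1/3·13 + 2/3·27 = 22.3333
Firm 1's FOC against E[q₂] yields q₁ = (138 − 2·22 + E[c₂])/(3/2) = (138 − 44 + 22.3333)/(3/2) = 77.5556.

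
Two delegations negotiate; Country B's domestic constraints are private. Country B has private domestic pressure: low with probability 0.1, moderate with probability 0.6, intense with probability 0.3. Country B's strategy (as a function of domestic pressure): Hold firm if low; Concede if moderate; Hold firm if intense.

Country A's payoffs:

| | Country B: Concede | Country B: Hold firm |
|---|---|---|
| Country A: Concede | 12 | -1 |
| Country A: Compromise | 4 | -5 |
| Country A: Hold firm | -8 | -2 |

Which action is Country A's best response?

E[Concede] = 0.1·(-1) + 0.6·(12) + 0.3·(-1) = 6.8
E[Compromise] = 0.1·(-5) + 0.6·(4) + 0.3·(-5) = 0.4
E[Hold firm] = 0.1·(-2) + 0.6·(-8) + 0.3·(-2) = -5.6
Best response: Concede (6.8 is the largest).

Concede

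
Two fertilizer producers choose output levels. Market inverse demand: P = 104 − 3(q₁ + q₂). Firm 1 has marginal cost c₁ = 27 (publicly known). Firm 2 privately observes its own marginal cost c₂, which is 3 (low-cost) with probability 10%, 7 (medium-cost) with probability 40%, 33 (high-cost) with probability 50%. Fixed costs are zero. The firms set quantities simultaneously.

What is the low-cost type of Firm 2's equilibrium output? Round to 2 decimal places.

12.97

Each type of Firm 2 best-responds to q₁; Firm 1 best-responds to the expected q₂ over Firm 2's types.
Firm 2 with cost c maximizes (104 − 3(q₁+q₂) − c)·q₂, giving q₂(c) = (104 − c − 3q₁)/6.
E[c₂] = 0.1·3 + 0.4·7 + 0.5·33 = 19.6
Firm 1's FOC against E[q₂] yields q₁ = (104 − 2·27 + E[c₂])/9 = (104 − 54 + 19.6)/9 = 7.73333.
q₂(low-cost) = (104 − 3 − 3·7.73333)/6 = 12.9667.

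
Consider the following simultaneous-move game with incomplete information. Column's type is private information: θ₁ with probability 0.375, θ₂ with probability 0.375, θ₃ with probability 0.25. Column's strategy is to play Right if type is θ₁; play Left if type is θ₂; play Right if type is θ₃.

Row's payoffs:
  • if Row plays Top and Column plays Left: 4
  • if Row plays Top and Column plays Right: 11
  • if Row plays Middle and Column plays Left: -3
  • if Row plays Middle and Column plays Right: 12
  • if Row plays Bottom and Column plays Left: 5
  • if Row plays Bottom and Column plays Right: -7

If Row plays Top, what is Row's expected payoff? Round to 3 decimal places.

E[Top] = 0.375·11 + 0.375·4 + 0.25·11 = 4.125 + 1.5 + 2.75 = 8.375

8.375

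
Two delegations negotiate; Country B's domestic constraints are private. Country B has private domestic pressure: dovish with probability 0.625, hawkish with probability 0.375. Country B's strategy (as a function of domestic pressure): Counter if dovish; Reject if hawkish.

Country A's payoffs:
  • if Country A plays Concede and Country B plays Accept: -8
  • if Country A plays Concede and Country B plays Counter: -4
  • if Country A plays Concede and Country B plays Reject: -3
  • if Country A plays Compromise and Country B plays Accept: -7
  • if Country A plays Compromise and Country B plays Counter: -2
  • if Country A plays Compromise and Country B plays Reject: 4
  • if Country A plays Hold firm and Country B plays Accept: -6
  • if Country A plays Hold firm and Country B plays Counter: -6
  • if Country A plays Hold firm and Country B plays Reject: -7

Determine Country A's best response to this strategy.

Compromise

Compute Country A's expected payoff for each action, taking the expectation over Country B's type.
E[Concede] = 0.625·(-4) + 0.375·(-3) = -3.625
E[Compromise] = 0.625·(-2) + 0.375·(4) = 0.25
E[Hold firm] = 0.625·(-6) + 0.375·(-7) = -6.375
Best response: Compromise (0.25 is the largest).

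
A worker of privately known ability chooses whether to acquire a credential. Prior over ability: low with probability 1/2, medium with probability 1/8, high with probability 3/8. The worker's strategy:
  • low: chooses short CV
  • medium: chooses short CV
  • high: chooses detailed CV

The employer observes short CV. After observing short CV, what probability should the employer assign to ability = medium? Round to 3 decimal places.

Apply Bayes' rule using the sender's strategy as the likelihood.
P(short CV) = (1/2)·1 + (1/8)·1 + (3/8)·0 = 5/8
P(medium | short CV) = ((1/8)·1) / (5/8) = (1/8) / (5/8) = 1/5

0.200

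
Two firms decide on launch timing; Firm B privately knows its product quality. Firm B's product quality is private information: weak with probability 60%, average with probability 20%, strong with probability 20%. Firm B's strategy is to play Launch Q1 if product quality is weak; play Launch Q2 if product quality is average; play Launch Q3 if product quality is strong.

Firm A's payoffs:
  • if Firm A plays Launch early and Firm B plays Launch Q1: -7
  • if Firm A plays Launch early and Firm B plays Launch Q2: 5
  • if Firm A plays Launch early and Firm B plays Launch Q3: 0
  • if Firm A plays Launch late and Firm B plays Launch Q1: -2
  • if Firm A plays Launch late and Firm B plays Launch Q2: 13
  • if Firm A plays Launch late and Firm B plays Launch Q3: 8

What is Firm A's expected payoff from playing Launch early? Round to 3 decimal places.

-3.200

E[Launch early] = 0.6·(-7) + 0.2·5 + 0.2·0 = (-4.2) + 1 + 0 = -3.2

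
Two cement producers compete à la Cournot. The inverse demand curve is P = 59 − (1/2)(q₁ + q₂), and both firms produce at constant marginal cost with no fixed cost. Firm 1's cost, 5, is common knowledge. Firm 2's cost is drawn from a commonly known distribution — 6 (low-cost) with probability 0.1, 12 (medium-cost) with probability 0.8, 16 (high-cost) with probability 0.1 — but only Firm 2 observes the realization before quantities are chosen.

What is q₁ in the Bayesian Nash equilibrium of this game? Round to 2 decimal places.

40.53

Firm 2 with cost c maximizes (59 − (1/2)(q₁+q₂) − c)·q₂, giving q₂(c) = (59 − c − (1/2)q₁).
E[c₂] = 0.1·6 + 0.8·12 + 0.1·16 = 11.8
Firm 1's FOC against E[q₂] yields q₁ = (59 − 2·5 + E[c₂])/(3/2) = (59 − 10 + 11.8)/(3/2) = 40.5333.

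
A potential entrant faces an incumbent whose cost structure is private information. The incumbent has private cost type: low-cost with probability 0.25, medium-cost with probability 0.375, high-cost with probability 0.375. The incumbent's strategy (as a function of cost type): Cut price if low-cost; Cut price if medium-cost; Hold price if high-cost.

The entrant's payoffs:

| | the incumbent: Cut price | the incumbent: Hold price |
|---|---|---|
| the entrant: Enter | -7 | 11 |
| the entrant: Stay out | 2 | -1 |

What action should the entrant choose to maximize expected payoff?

Stay out

E[Enter] = 0.25·(-7) + 0.375·(-7) + 0.375·(11) = -0.25
E[Stay out] = 0.25·(2) + 0.375·(2) + 0.375·(-1) = 0.875
Best response: Stay out (0.875 is the largest).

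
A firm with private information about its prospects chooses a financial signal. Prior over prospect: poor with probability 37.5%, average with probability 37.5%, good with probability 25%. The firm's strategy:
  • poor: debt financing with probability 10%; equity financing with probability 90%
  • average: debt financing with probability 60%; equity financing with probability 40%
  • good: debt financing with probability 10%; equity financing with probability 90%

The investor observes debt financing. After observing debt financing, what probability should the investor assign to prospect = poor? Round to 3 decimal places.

Apply Bayes' rule using the sender's strategy as the likelihood.
P(debt financing) = 0.375·0.1 + 0.375·0.6 + 0.25·0.1 = 0.2875
P(poor | debt financing) = (0.375·0.1) / 0.2875 = 0.0375 / 0.2875 = 0.130435

0.130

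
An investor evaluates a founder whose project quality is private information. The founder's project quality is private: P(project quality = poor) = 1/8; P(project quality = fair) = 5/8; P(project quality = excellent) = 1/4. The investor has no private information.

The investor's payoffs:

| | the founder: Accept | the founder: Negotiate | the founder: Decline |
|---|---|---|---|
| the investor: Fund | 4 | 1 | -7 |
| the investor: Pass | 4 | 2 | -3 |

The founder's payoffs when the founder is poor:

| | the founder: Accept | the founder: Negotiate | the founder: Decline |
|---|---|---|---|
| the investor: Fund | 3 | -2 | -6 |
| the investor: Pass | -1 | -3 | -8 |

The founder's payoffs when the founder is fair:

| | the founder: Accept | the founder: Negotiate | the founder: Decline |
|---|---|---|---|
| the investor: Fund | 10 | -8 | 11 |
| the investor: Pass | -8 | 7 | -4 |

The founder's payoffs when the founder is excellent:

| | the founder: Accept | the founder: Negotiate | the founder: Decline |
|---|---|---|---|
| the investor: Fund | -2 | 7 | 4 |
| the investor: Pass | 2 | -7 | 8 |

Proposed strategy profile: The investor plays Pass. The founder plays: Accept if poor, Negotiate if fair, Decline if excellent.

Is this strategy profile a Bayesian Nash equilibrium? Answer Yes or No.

Yes

The investor plays Pass: E[Pass] = 1/8·(4) + 5/8·(2) + 1/4·(-3) = 1; E[Fund] = -5/8. Best-responding. ✓
The founder (project quality poor), facing Pass: Accept gives -1, Negotiate gives -3, Decline gives -8. Proposed Accept is best. ✓
The founder (project quality fair), facing Pass: Accept gives -8, Negotiate gives 7, Decline gives -4. Proposed Negotiate is best. ✓
The founder (project quality excellent), facing Pass: Accept gives 2, Negotiate gives -7, Decline gives 8. Proposed Decline is best. ✓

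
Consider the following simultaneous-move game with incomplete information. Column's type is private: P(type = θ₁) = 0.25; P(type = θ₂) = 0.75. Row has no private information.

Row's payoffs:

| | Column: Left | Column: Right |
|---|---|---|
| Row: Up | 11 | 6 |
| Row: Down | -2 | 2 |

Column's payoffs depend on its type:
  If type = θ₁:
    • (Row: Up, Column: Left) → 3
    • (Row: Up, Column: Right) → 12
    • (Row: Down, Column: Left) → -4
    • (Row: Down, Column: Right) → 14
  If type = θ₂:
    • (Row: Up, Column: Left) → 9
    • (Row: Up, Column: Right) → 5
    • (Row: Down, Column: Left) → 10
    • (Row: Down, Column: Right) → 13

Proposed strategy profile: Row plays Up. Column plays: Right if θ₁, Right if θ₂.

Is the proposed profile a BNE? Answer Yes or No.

Row plays Up: E[Up] = 0.25·(6) + 0.75·(6) = 6; E[Down] = 2. Best-responding. ✓
Column (type θ₁), facing Up: Left gives 3, Right gives 12. Proposed Right is best. ✓
Column (type θ₂), facing Up: Left gives 9, Right gives 5. Proposed Right is not best — profitable deviation exists. ✗

No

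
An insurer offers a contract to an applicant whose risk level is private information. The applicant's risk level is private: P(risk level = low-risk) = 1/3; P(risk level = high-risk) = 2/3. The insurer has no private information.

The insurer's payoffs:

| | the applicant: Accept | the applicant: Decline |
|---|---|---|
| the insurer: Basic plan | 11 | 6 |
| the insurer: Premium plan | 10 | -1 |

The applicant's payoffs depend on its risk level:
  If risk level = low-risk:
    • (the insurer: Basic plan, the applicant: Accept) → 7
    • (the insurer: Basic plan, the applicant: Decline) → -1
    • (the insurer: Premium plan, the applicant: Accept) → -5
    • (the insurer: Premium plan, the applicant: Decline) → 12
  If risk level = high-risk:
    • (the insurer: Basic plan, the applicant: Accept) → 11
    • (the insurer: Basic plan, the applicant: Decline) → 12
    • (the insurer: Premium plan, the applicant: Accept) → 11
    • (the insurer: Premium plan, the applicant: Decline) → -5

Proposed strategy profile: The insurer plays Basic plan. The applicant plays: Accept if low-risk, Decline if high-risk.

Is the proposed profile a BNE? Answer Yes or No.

Yes

The insurer plays Basic plan: E[Basic plan] = 1/3·(11) + 2/3·(6) = 23/3; E[Premium plan] = 8/3. Best-responding. ✓
The applicant (risk level low-risk), facing Basic plan: Accept gives 7, Decline gives -1. Proposed Accept is best. ✓
The applicant (risk level high-risk), facing Basic plan: Accept gives 11, Decline gives 12. Proposed Decline is best. ✓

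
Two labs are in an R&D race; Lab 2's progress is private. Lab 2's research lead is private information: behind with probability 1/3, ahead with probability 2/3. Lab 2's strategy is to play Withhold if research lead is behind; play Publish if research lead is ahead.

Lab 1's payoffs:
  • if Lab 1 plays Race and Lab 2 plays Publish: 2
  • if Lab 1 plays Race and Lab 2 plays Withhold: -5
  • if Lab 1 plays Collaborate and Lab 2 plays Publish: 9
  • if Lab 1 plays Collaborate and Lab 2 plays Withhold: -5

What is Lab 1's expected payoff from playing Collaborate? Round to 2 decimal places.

Take the expectation over Lab 2's research lead, weighting each type's action by its prior probability.
E[Collaborate] = 1/3·(-5) + 2/3·9 = (-5/3) + 6 = 13/3

4.33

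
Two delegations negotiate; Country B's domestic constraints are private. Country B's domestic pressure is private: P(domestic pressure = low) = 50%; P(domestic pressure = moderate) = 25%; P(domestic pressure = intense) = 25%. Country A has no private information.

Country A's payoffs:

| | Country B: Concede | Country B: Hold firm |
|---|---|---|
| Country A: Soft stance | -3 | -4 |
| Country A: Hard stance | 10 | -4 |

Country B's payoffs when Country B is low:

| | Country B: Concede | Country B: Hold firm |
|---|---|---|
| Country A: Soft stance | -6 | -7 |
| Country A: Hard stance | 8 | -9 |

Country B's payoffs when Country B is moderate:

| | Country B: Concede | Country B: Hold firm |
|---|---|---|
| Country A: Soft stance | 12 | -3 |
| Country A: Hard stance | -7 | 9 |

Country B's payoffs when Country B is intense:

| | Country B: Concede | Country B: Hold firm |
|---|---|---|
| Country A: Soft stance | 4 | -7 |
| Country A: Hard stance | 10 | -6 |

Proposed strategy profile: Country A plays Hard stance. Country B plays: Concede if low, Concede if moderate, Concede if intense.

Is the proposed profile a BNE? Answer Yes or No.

Country A plays Hard stance: E[Hard stance] = 0.5·(10) + 0.25·(10) + 0.25·(10) = 10; E[Soft stance] = -3. Best-responding. ✓
Country B (domestic pressure low), facing Hard stance: Concede gives 8, Hold firm gives -9. Proposed Concede is best. ✓
Country B (domestic pressure moderate), facing Hard stance: Concede gives -7, Hold firm gives 9. Proposed Concede is not best — profitable deviation exists. ✗
Country B (domestic pressure intense), facing Hard stance: Concede gives 10, Hold firm gives -6. Proposed Concede is best. ✓

No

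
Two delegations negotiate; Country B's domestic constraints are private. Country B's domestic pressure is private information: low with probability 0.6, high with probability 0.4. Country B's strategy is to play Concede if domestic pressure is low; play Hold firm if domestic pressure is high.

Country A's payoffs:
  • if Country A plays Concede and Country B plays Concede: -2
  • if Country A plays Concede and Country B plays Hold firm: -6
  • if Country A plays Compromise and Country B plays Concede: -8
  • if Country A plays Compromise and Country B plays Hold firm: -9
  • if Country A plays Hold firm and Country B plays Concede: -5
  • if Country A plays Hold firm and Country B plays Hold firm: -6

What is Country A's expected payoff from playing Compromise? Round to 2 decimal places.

E[Compromise] = 0.6·(-8) + 0.4·(-9) = (-4.8) + (-3.6) = -8.4

-8.40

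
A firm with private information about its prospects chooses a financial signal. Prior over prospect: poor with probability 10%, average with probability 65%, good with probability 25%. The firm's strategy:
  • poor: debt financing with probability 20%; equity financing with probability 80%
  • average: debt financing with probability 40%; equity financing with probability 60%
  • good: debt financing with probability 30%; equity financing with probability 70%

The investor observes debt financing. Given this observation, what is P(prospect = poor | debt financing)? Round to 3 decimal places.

P(debt financing) = 0.1·0.2 + 0.65·0.4 + 0.25·0.3 = 0.355
P(poor | debt financing) = (0.1·0.2) / 0.355 = 0.02 / 0.355 = 0.056338

0.056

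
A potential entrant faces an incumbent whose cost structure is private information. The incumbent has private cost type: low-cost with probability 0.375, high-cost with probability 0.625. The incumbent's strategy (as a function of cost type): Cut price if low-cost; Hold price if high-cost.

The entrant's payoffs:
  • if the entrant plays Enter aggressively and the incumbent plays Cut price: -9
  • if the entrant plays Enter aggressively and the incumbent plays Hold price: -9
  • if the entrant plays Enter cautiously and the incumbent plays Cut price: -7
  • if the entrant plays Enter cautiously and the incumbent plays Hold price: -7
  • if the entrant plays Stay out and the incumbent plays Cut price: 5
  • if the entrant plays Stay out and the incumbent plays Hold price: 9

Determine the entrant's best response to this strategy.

Stay out

E[Enter aggressively] = 0.375·(-9) + 0.625·(-9) = -9
E[Enter cautiously] = 0.375·(-7) + 0.625·(-7) = -7
E[Stay out] = 0.375·(5) + 0.625·(9) = 7.5
Best response: Stay out (7.5 is the largest).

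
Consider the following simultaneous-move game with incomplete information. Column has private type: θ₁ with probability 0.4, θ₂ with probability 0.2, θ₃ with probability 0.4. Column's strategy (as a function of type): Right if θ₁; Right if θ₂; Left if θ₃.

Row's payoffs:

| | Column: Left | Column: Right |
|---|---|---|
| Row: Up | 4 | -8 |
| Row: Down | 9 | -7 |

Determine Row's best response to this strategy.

Down

E[Up] = 0.4·(-8) + 0.2·(-8) + 0.4·(4) = -3.2
E[Down] = 0.4·(-7) + 0.2·(-7) + 0.4·(9) = -0.6
Best response: Down (-0.6 is the largest).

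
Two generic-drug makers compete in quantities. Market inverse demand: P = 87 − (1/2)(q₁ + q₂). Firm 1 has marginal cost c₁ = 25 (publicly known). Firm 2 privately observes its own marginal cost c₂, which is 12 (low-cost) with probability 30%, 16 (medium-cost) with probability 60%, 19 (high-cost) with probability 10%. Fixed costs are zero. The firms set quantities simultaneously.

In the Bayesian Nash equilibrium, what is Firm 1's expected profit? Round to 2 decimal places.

603.20

Type-c best response for Firm 2: q₂(c) = (87 − c) − q₁/2.
Firm 1 maximizes expected profit; its first-order condition is 87 − q₁ − (1/2)E[q₂] − 25 = 0.
Substituting E[q₂] and solving: E[c₂] = 15.1, so q₁ = (87 − 2·25 + 15.1)/(3/2) = 34.7333.
E[P] = 87 − (1/2)·(q₁ + E[q₂]) = 42.3667; Firm 1's expected profit = (E[P] − 25)·q₁ = (42.3667 − 25)·34.7333 = 603.202.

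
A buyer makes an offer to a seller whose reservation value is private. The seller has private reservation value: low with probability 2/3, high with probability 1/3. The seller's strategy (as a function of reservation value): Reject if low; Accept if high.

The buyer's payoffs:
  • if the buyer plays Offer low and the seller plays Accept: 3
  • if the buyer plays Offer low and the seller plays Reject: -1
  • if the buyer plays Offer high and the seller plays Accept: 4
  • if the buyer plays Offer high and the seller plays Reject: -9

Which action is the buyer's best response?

E[Offer low] = 2/3·(-1) + 1/3·(3) = 1/3
E[Offer high] = 2/3·(-9) + 1/3·(4) = -14/3
Best response: Offer low (1/3 is the largest).

Offer low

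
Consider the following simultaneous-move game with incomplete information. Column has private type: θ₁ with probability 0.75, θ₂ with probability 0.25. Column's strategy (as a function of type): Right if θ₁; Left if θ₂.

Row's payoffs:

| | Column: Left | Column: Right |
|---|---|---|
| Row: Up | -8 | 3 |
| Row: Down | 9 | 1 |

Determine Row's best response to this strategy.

Down

E[Up] = 0.75·(3) + 0.25·(-8) = 0.25
E[Down] = 0.75·(1) + 0.25·(9) = 3
Best response: Down (3 is the largest).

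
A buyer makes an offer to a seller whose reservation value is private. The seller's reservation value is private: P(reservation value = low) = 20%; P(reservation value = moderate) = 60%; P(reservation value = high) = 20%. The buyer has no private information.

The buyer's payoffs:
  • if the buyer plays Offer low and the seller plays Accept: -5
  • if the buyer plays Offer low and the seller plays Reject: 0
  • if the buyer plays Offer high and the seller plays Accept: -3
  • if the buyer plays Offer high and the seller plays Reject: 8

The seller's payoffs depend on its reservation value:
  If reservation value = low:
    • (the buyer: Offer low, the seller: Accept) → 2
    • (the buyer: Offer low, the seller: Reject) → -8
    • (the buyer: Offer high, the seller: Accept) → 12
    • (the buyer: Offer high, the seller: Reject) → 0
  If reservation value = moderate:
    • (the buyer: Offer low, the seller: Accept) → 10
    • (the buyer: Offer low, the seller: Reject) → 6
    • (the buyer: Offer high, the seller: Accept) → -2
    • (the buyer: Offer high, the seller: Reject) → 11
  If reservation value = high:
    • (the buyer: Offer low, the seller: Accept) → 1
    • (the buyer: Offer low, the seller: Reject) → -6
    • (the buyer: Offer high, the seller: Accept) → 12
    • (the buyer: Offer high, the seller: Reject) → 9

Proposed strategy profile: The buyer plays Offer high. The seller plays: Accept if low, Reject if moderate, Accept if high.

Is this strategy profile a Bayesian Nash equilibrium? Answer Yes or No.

A profile is a BNE iff every type of every player is best-responding given beliefs about the other side.
The buyer plays Offer high: E[Offer high] = 0.2·(-3) + 0.6·(8) + 0.2·(-3) = 3.6; E[Offer low] = -2. Best-responding. ✓
The seller (reservation value low), facing Offer high: Accept gives 12, Reject gives 0. Proposed Accept is best. ✓
The seller (reservation value moderate), facing Offer high: Accept gives -2, Reject gives 11. Proposed Reject is best. ✓
The seller (reservation value high), facing Offer high: Accept gives 12, Reject gives 9. Proposed Accept is best. ✓

Yes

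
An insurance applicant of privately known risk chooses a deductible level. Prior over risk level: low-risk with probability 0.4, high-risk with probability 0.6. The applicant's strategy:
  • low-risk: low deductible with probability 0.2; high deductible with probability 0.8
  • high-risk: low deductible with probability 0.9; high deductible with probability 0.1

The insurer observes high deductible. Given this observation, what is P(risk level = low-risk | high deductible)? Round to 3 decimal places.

0.842

P(high deductible) = 0.4·0.8 + 0.6·0.1 = 0.38
P(low-risk | high deductible) = (0.4·0.8) / 0.38 = 0.32 / 0.38 = 0.842105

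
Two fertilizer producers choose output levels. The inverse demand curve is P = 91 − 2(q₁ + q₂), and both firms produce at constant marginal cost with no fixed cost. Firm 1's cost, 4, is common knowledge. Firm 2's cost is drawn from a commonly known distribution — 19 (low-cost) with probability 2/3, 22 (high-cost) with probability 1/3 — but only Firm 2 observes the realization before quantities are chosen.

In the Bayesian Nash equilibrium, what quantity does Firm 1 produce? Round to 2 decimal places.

Type-c best response for Firm 2: q₂(c) = (91 − c)/4 − q₁/2.
Firm 1 maximizes expected profit; its first-order condition is 91 − 4q₁ − 2E[q₂] − 4 = 0.
Substituting E[q₂] and solving: E[c₂] = 20, so q₁ = (91 − 2·4 + 20)/6 = 17.1667.

17.17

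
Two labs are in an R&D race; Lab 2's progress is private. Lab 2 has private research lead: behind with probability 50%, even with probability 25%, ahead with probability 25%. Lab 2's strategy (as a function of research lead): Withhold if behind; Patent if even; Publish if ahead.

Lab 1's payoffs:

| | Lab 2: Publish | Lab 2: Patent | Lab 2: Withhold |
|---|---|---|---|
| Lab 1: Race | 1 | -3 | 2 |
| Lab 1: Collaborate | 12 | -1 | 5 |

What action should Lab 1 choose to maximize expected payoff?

E[Race] = 0.5·(2) + 0.25·(-3) + 0.25·(1) = 0.5
E[Collaborate] = 0.5·(5) + 0.25·(-1) + 0.25·(12) = 5.25
Best response: Collaborate (5.25 is the largest).

Collaborate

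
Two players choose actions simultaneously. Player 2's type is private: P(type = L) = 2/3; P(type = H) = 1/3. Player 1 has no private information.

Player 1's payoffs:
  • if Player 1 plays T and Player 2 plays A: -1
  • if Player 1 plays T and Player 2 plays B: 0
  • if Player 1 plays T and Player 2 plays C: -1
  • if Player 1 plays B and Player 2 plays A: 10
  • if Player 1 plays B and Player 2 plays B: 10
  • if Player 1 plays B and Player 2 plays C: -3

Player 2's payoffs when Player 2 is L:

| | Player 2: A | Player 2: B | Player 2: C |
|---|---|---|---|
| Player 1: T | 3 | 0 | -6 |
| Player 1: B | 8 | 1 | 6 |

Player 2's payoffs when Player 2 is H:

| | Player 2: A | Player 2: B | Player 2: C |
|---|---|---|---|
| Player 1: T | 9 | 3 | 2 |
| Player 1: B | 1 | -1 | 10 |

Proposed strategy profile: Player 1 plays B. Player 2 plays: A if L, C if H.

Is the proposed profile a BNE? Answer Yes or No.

Yes

Player 1 plays B: E[B] = 2/3·(10) + 1/3·(-3) = 17/3; E[T] = -1. Best-responding. ✓
Player 2 (type L), facing B: A gives 8, B gives 1, C gives 6. Proposed A is best. ✓
Player 2 (type H), facing B: A gives 1, B gives -1, C gives 10. Proposed C is best. ✓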